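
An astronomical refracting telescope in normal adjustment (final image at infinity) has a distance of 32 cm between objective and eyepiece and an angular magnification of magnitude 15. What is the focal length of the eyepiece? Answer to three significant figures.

In normal adjustment the tube length equals f_obj + f_eye and |M| = f_obj/f_eye.
So f_obj = 15 f_eye and 15 f_eye + f_eye = 32 cm, giving f_eye = 32/16 = 2.000 cm and f_obj = 30.000 cm.

2.00 cm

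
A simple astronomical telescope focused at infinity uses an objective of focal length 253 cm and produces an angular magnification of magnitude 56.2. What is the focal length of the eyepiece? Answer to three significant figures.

|M| = f_obj/f_eye, so f_eye = f_obj/|M| = 253/56.2 = 4.502 cm.

4.50 cm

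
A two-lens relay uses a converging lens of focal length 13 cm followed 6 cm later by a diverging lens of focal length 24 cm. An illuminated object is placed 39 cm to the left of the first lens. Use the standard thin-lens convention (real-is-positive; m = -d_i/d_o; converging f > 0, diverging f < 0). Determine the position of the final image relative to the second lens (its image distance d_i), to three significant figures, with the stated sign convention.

30.9 cm

Lens 1: 1/d_i1 = 1/f_1 - 1/d_o1 = 1/13 - 1/39 = 0.05128 cm^-1, so d_i1 = 19.500 cm.
This image would form 19.500 cm past lens 1, i.e. 13.500 cm beyond lens 2, so it is a virtual object for lens 2: d_o2 = 6 - 19.500 = -13.500 cm.
Lens 2: 1/d_i2 = 1/f_2 - 1/d_o2 = 1/(-24) - 1/(-13.500) = 0.03241 cm^-1, so d_i2 = 30.857 cm.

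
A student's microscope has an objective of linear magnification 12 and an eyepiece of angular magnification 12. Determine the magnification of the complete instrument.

The overall magnification of a compound microscope is the product of the objective and eyepiece magnifications:
M = M_obj x M_eye = 12 x 12 = 144.

144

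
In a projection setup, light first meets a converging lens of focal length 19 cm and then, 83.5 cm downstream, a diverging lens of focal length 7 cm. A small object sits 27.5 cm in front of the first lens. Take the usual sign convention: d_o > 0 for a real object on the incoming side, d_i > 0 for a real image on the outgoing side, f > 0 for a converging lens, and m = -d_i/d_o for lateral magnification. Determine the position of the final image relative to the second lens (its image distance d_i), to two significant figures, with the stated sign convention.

-5.3 cm

Applying the thin-lens equation to the first lens, 1/19 = 1/27.5 + 1/d_i1, which gives d_i1 = 61.471 cm.
That image sits 22.029 cm in front of the second lens, so d_o2 = 22.029 cm.
Applying the thin-lens equation again with f_2 = -7 cm and d_o2 = 22.029 cm gives d_i2 = -5.312 cm.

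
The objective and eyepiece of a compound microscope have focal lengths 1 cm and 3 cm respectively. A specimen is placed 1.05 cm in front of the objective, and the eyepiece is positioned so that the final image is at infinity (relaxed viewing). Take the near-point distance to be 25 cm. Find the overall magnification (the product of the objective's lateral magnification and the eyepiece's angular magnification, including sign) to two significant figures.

-170

Objective: 1/d_i = 1/f_obj - 1/d_o = 1/1 - 1/1.05 = 0.04762 cm^-1, so d_i = 21.000 cm.
m_obj = -d_i/d_o = -21.000/1.05 = -20.000.
Eyepiece angular magnification (image at infinity): M_eye = D/f_e = 25/3 = 8.333.
Overall M = m_obj x M_eye = (-20.000)(8.333) = -166.67.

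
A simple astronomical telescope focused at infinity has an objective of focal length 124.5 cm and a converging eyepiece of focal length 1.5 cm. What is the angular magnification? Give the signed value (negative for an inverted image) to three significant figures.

-83.0

M = -f_obj/f_eye = -124.5/(1.5) = -83.000.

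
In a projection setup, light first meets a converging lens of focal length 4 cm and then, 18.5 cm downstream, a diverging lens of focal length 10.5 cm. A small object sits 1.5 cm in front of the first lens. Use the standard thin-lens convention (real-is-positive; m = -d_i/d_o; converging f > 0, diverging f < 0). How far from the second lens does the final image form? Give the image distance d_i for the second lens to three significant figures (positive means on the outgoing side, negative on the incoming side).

First lens: d_i1 = 1/(1/4 - 1/1.5) = -2.400 cm.
The intermediate image is virtual, 2.400 cm to the left of lens 1, so d_o2 = L - d_i1 = 18.5 - (-2.400) = 20.900 cm.
Second lens: d_i2 = 1/(1/(-10.5) - 1/(20.900)) = -6.989 cm.

-6.99 cm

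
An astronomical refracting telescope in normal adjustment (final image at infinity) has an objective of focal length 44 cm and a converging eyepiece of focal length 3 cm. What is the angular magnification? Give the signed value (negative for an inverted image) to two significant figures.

-15

M = -f_obj/f_eye = -44/(3) = -14.667.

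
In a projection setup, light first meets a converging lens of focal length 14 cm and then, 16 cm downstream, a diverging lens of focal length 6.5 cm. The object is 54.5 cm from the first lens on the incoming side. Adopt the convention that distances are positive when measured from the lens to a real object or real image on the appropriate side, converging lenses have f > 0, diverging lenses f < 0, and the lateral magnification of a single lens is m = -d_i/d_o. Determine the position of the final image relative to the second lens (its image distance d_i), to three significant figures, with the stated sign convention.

5.04 cm

Lens 1: 1/d_i1 = 1/f_1 - 1/d_o1 = 1/14 - 1/54.5 = 0.05308 cm^-1, so d_i1 = 18.840 cm.
This image would form 18.840 cm past lens 1, i.e. 2.840 cm beyond lens 2, so it is a virtual object for lens 2: d_o2 = 16 - 18.840 = -2.840 cm.
Lens 2: 1/d_i2 = 1/f_2 - 1/d_o2 = 1/(-6.5) - 1/(-2.840) = 0.19833 cm^-1, so d_i2 = 5.042 cm.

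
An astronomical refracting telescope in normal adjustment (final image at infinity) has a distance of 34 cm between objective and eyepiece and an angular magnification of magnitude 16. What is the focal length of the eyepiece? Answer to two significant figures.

In normal adjustment the tube length equals f_obj + f_eye and |M| = f_obj/f_eye.
So f_obj = 16 f_eye and 16 f_eye + f_eye = 34 cm, giving f_eye = 34/17 = 2.000 cm and f_obj = 32.000 cm.

2.0 cm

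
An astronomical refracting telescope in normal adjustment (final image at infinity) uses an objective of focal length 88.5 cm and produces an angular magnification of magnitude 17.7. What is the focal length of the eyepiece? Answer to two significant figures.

5.0 cm

|M| = f_obj/f_eye, so f_eye = f_obj/|M| = 88.5/17.7 = 5.000 cm.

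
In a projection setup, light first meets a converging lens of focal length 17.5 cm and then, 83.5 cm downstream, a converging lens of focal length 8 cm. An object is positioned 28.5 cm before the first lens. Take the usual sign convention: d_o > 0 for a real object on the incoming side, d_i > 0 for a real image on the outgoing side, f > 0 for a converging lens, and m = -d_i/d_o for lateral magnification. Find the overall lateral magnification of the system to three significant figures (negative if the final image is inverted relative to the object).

0.422

Applying the thin-lens equation to the first lens, 1/17.5 = 1/28.5 + 1/d_i1, which gives d_i1 = 45.341 cm.
Its lateral magnification is m_1 = -d_i1/d_o1 = -(45.341)/28.5 = -1.5909.
The intermediate image is 45.341 cm to the right of lens 1, so d_o2 = L - d_i1 = 83.5 - 45.341 = 38.159 cm.
Applying the thin-lens equation again with f_2 = 8 cm and d_o2 = 38.159 cm gives d_i2 = 10.122 cm.
m_2 = -(10.122)/(38.159) = -0.2653.
Total m = m_1 x m_2 = (-1.5909)(-0.2653) = 0.4220.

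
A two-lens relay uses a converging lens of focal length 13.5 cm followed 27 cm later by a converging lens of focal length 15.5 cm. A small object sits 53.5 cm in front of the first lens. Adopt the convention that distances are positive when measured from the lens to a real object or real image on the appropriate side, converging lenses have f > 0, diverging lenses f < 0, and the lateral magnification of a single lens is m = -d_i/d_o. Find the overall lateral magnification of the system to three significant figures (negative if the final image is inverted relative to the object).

First lens: d_i1 = 1/(1/13.5 - 1/53.5) = 18.056 cm.
m_1 = -(18.056)/53.5 = -0.3375.
Object distance for lens 2: d_o2 = 27 - 18.056 = 8.944 cm.
Second lens: d_i2 = 1/(1/15.5 - 1/(8.944)) = -21.144 cm.
m_2 = -(-21.144)/(8.944) = 2.3642.
Overall magnification: m = m_1 m_2 = -0.7979.

-0.798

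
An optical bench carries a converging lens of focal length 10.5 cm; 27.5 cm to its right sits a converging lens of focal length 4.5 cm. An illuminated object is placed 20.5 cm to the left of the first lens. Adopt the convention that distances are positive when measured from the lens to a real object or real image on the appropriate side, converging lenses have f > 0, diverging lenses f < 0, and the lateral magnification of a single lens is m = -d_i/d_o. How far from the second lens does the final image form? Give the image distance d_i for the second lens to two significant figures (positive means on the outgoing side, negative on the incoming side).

18 cm

Lens 1: 1/d_i1 = 1/f_1 - 1/d_o1 = 1/10.5 - 1/20.5 = 0.04646 cm^-1, so d_i1 = 21.525 cm.
The intermediate image is 21.525 cm to the right of lens 1, so d_o2 = L - d_i1 = 27.5 - 21.525 = 5.975 cm.
Lens 2: 1/d_i2 = 1/f_2 - 1/d_o2 = 1/4.5 - 1/(5.975) = 0.05486 cm^-1, so d_i2 = 18.229 cm.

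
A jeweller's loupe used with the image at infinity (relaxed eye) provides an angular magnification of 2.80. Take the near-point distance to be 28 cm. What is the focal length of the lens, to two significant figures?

For the image at infinity, M = D/f.
f = D/M = 28/2.8 = 10.000 cm.

10 cm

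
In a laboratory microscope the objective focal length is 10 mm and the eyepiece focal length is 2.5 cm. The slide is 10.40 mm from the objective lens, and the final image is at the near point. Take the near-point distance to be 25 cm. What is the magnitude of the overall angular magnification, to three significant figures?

Convert to cm: f_obj = 10 mm = 1 cm; d_o = 10.40 mm = 1.04 cm.
Objective: 1/d_i = 1/f_obj - 1/d_o = 1/1 - 1/1.04 = 0.03846 cm^-1, so d_i = 26.000 cm.
m_obj = -d_i/d_o = -26.000/1.04 = -25.000.
Eyepiece angular magnification (image at near point): M_eye = 1 + D/f_e = 1 + 25/2.5 = 11.000.
Overall M = m_obj x M_eye = (-25.000)(11.000) = -275.00.
|M| = 275.00.

275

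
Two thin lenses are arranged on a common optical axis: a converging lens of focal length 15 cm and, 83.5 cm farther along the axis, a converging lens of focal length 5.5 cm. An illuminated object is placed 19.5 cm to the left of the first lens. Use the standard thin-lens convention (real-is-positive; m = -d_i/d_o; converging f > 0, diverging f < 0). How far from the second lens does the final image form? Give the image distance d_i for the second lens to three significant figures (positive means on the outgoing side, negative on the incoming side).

First lens: d_i1 = 1/(1/15 - 1/19.5) = 65.000 cm.
That image sits 18.500 cm in front of the second lens, so d_o2 = 18.500 cm.
Second lens: d_i2 = 1/(1/5.5 - 1/(18.500)) = 7.827 cm.

7.83 cm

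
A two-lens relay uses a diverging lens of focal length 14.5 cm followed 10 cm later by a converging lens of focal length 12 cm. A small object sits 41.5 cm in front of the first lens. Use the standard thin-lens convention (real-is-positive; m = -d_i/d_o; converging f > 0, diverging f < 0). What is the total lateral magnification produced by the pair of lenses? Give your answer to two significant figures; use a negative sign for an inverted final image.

-0.36

Lens 1: 1/d_i1 = 1/f_1 - 1/d_o1 = 1/(-14.5) - 1/41.5 = -0.09306 cm^-1, so d_i1 = -10.746 cm.
m_1 = -(-10.746)/41.5 = 0.2589.
With d_i1 < 0 the first image is virtual and lies on the object side; the object distance for lens 2 is d_o2 = 10 - (-10.746) = 20.746 cm.
Lens 2: 1/d_i2 = 1/f_2 - 1/d_o2 = 1/12 - 1/(20.746) = 0.03513 cm^-1, so d_i2 = 28.466 cm.
m_2 = -(28.466)/(20.746) = -1.3721.
The system's lateral magnification is m_1 m_2 = (0.2589)(-1.3721) = -0.3553.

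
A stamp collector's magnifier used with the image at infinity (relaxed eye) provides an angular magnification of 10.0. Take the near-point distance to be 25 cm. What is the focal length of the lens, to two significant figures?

2.5 cm

For the image at infinity, M = D/f.
f = D/M = 25/10.0 = 2.500 cm.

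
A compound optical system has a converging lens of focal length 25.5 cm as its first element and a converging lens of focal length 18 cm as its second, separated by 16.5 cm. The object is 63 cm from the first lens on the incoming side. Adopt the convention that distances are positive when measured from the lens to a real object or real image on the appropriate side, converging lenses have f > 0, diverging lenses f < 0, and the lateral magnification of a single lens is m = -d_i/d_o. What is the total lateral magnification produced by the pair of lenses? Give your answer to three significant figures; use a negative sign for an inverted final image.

Applying the thin-lens equation to the first lens, 1/25.5 = 1/63 + 1/d_i1, which gives d_i1 = 42.840 cm.
Its lateral magnification is m_1 = -d_i1/d_o1 = -(42.840)/63 = -0.6800.
Since 42.840 cm > 16.5 cm, the first image lies past the second lens and serves as a virtual object: d_o2 = L - d_i1 = -26.340 cm.
Applying the thin-lens equation again with f_2 = 18 cm and d_o2 = -26.340 cm gives d_i2 = 10.693 cm.
m_2 = -(10.693)/(-26.340) = 0.4060.
Overall magnification: m = m_1 m_2 = -0.2760.

-0.276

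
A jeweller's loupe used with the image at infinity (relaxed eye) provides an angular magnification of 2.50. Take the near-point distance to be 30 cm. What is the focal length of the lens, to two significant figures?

12 cm

For the image at infinity, M = D/f.
f = D/M = 30/2.5 = 12.000 cm.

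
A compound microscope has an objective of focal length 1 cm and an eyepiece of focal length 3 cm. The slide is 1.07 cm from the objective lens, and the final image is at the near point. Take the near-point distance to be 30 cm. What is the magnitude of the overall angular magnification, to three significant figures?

157

Objective: 1/d_i = 1/f_obj - 1/d_o = 1/1 - 1/1.07 = 0.06542 cm^-1, so d_i = 15.286 cm.
m_obj = -d_i/d_o = -15.286/1.07 = -14.286.
Eyepiece angular magnification (image at near point): M_eye = 1 + D/f_e = 1 + 30/3 = 11.000.
Overall M = m_obj x M_eye = (-14.286)(11.000) = -157.14.
|M| = 157.14.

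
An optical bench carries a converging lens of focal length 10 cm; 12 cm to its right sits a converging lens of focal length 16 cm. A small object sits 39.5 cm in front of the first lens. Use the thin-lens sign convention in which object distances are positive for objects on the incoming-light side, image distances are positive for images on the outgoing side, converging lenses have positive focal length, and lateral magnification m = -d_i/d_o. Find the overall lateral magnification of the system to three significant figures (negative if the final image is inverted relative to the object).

Applying the thin-lens equation to the first lens, 1/10 = 1/39.5 + 1/d_i1, which gives d_i1 = 13.390 cm.
Its lateral magnification is m_1 = -d_i1/d_o1 = -(13.390)/39.5 = -0.3390.
This image would form 13.390 cm past lens 1, i.e. 1.390 cm beyond lens 2, so it is a virtual object for lens 2: d_o2 = 12 - 13.390 = -1.390 cm.
Applying the thin-lens equation again with f_2 = 16 cm and d_o2 = -1.390 cm gives d_i2 = 1.279 cm.
m_2 = -(1.279)/(-1.390) = 0.9201.
The system's lateral magnification is m_1 m_2 = (-0.3390)(0.9201) = -0.3119.

-0.312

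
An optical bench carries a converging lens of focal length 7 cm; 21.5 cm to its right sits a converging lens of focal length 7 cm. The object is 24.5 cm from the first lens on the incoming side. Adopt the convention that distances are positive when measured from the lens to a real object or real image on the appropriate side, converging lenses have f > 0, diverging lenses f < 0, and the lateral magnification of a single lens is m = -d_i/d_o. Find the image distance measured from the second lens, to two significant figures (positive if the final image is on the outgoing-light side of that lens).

Lens 1: 1/d_i1 = 1/f_1 - 1/d_o1 = 1/7 - 1/24.5 = 0.10204 cm^-1, so d_i1 = 9.800 cm.
That image sits 11.700 cm in front of the second lens, so d_o2 = 11.700 cm.
Lens 2: 1/d_i2 = 1/f_2 - 1/d_o2 = 1/7 - 1/(11.700) = 0.05739 cm^-1, so d_i2 = 17.426 cm.

17 cm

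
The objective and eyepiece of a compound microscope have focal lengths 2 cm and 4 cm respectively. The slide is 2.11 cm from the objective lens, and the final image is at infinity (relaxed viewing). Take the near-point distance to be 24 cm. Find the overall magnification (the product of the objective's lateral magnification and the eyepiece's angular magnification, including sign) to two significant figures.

Objective: 1/d_i = 1/f_obj - 1/d_o = 1/2 - 1/2.11 = 0.02607 cm^-1, so d_i = 38.364 cm.
m_obj = -d_i/d_o = -38.364/2.11 = -18.182.
Eyepiece angular magnification (image at infinity): M_eye = D/f_e = 24/4 = 6.000.
Overall M = m_obj x M_eye = (-18.182)(6.000) = -109.09.

-110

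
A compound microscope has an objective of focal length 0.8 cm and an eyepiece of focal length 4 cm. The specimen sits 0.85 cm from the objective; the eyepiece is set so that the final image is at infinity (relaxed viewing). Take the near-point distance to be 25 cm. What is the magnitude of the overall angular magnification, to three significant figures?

100

Objective: 1/d_i = 1/f_obj - 1/d_o = 1/0.8 - 1/0.85 = 0.07353 cm^-1, so d_i = 13.600 cm.
m_obj = -d_i/d_o = -13.600/0.85 = -16.000.
Eyepiece angular magnification (image at infinity): M_eye = D/f_e = 25/4 = 6.250.
Overall M = m_obj x M_eye = (-16.000)(6.250) = -100.00.
|M| = 100.00.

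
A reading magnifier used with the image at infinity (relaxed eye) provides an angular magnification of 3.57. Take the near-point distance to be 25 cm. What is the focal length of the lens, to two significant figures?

For the image at infinity, M = D/f.
f = D/M = 25/3.57 = 7.003 cm.

7.0 cm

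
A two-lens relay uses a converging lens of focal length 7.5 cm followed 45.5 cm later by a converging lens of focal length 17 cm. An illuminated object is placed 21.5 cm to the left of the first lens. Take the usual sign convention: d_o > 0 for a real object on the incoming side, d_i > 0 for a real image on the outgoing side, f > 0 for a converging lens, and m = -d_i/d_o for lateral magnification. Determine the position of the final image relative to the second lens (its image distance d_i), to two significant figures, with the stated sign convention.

Lens 1: 1/d_i1 = 1/f_1 - 1/d_o1 = 1/7.5 - 1/21.5 = 0.08682 cm^-1, so d_i1 = 11.518 cm.
The intermediate image is 11.518 cm to the right of lens 1, so d_o2 = L - d_i1 = 45.5 - 11.518 = 33.982 cm.
Lens 2: 1/d_i2 = 1/f_2 - 1/d_o2 = 1/17 - 1/(33.982) = 0.02940 cm^-1, so d_i2 = 34.018 cm.

34 cm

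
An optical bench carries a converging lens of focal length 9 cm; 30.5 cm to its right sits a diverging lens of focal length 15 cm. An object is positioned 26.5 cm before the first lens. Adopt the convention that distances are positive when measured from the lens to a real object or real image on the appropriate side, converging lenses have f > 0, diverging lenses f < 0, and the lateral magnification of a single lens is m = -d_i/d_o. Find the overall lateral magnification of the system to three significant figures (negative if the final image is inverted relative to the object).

First lens: d_i1 = 1/(1/9 - 1/26.5) = 13.629 cm.
m_1 = -(13.629)/26.5 = -0.5143.
Object distance for lens 2: d_o2 = 30.5 - 13.629 = 16.871 cm.
Second lens: d_i2 = 1/(1/(-15) - 1/(16.871)) = -7.940 cm.
m_2 = -(-7.940)/(16.871) = 0.4706.
The system's lateral magnification is m_1 m_2 = (-0.5143)(0.4706) = -0.2420.

-0.242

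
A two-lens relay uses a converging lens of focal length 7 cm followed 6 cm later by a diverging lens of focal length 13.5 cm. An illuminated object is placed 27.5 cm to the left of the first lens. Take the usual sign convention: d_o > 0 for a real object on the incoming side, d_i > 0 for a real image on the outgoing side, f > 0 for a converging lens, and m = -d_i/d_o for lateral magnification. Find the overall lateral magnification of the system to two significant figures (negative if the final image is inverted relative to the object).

-0.46

Lens 1: 1/d_i1 = 1/f_1 - 1/d_o1 = 1/7 - 1/27.5 = 0.10649 cm^-1, so d_i1 = 9.390 cm.
m_1 = -(9.390)/27.5 = -0.3415.
Since 9.390 cm > 6 cm, the first image lies past the second lens and serves as a virtual object: d_o2 = L - d_i1 = -3.390 cm.
Lens 2: 1/d_i2 = 1/f_2 - 1/d_o2 = 1/(-13.5) - 1/(-3.390) = 0.22089 cm^-1, so d_i2 = 4.527 cm.
m_2 = -(4.527)/(-3.390) = 1.3353.
Overall magnification: m = m_1 m_2 = -0.4560.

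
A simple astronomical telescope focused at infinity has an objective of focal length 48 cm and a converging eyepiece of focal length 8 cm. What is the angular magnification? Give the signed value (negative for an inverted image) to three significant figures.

-6.00

M = -f_obj/f_eye = -48/(8) = -6.000.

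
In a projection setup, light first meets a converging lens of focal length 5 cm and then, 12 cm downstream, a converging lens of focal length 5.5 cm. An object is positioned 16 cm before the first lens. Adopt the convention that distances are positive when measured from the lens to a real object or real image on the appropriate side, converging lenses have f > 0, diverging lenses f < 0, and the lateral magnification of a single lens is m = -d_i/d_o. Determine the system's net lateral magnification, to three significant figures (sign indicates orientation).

Applying the thin-lens equation to the first lens, 1/5 = 1/16 + 1/d_i1, which gives d_i1 = 7.273 cm.
Its lateral magnification is m_1 = -d_i1/d_o1 = -(7.273)/16 = -0.4545.
The intermediate image is 7.273 cm to the right of lens 1, so d_o2 = L - d_i1 = 12 - 7.273 = 4.727 cm.
Applying the thin-lens equation again with f_2 = 5.5 cm and d_o2 = 4.727 cm gives d_i2 = -33.647 cm.
m_2 = -(-33.647)/(4.727) = 7.1176.
Overall magnification: m = m_1 m_2 = -3.2353.

-3.24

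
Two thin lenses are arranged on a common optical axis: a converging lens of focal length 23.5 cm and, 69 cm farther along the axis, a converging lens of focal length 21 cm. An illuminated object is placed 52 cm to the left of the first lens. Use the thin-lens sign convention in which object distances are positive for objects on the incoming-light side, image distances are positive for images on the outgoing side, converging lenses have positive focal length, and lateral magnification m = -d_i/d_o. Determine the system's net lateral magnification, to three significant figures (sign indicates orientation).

First lens: d_i1 = 1/(1/23.5 - 1/52) = 42.877 cm.
m_1 = -(42.877)/52 = -0.8246.
The intermediate image is 42.877 cm to the right of lens 1, so d_o2 = L - d_i1 = 69 - 42.877 = 26.123 cm.
Second lens: d_i2 = 1/(1/21 - 1/(26.123)) = 107.086 cm.
m_2 = -(107.086)/(26.123) = -4.0993.
Total m = m_1 x m_2 = (-0.8246)(-4.0993) = 3.3801.

3.38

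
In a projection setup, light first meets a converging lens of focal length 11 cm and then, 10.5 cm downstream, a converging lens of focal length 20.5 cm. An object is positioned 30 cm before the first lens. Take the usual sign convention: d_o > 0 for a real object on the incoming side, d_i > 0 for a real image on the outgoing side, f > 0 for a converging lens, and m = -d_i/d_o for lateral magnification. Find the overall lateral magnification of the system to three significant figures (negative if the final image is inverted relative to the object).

First lens: d_i1 = 1/(1/11 - 1/30) = 17.368 cm.
m_1 = -(17.368)/30 = -0.5789.
Since 17.368 cm > 10.5 cm, the first image lies past the second lens and serves as a virtual object: d_o2 = L - d_i1 = -6.868 cm.
Second lens: d_i2 = 1/(1/20.5 - 1/(-6.868)) = 5.145 cm.
m_2 = -(5.145)/(-6.868) = 0.7490.
Overall magnification: m = m_1 m_2 = -0.4337.

-0.434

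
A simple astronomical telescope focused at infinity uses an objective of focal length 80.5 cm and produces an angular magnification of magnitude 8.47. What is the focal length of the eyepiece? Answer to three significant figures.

|M| = f_obj/f_eye, so f_eye = f_obj/|M| = 80.5/8.47 = 9.504 cm.

9.50 cm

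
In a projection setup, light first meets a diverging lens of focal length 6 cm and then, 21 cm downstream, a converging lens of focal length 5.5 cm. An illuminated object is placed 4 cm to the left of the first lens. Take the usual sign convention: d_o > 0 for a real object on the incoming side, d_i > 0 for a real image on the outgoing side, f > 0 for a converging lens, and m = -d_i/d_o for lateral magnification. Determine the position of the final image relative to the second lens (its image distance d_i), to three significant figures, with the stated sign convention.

7.19 cm

Lens 1: 1/d_i1 = 1/f_1 - 1/d_o1 = 1/(-6) - 1/4 = -0.41667 cm^-1, so d_i1 = -2.400 cm.
With d_i1 < 0 the first image is virtual and lies on the object side; the object distance for lens 2 is d_o2 = 21 - (-2.400) = 23.400 cm.
Lens 2: 1/d_i2 = 1/f_2 - 1/d_o2 = 1/5.5 - 1/(23.400) = 0.13908 cm^-1, so d_i2 = 7.190 cm.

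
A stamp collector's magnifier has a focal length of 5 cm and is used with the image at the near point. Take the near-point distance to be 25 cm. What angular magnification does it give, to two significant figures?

6.0

M = 1 + D/f = 1 + 25/5 = 6.000.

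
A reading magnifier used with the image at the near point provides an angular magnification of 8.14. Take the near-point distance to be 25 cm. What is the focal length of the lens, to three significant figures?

3.50 cm

For the image at the near point, M = 1 + D/f.
f = D/(M - 1) = 25/(8.14 - 1) = 3.501 cm.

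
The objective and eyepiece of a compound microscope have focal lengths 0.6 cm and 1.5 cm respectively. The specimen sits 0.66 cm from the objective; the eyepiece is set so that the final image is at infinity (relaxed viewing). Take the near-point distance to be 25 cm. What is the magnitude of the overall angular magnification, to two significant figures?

170

Objective: 1/d_i = 1/f_obj - 1/d_o = 1/0.6 - 1/0.66 = 0.15152 cm^-1, so d_i = 6.600 cm.
m_obj = -d_i/d_o = -6.600/0.66 = -10.000.
Eyepiece angular magnification (image at infinity): M_eye = D/f_e = 25/1.5 = 16.667.
Overall M = m_obj x M_eye = (-10.000)(16.667) = -166.67.
|M| = 166.67.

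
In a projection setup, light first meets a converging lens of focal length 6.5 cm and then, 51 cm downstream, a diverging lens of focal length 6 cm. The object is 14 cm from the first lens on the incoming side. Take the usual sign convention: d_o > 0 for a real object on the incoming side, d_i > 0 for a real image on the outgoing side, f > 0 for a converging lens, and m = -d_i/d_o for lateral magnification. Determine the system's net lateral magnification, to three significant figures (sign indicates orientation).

-0.116

Lens 1: 1/d_i1 = 1/f_1 - 1/d_o1 = 1/6.5 - 1/14 = 0.08242 cm^-1, so d_i1 = 12.133 cm.
m_1 = -(12.133)/14 = -0.8667.
Object distance for lens 2: d_o2 = 51 - 12.133 = 38.867 cm.
Lens 2: 1/d_i2 = 1/f_2 - 1/d_o2 = 1/(-6) - 1/(38.867) = -0.19240 cm^-1, so d_i2 = -5.198 cm.
m_2 = -(-5.198)/(38.867) = 0.1337.
The system's lateral magnification is m_1 m_2 = (-0.8667)(0.1337) = -0.1159.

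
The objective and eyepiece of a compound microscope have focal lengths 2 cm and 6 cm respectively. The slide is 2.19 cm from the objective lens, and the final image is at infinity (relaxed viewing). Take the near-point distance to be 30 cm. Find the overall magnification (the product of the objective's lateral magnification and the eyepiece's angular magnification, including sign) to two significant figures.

-53

Objective: 1/d_i = 1/f_obj - 1/d_o = 1/2 - 1/2.19 = 0.04338 cm^-1, so d_i = 23.053 cm.
m_obj = -d_i/d_o = -23.053/2.19 = -10.526.
Eyepiece angular magnification (image at infinity): M_eye = D/f_e = 30/6 = 5.000.
Overall M = m_obj x M_eye = (-10.526)(5.000) = -52.63.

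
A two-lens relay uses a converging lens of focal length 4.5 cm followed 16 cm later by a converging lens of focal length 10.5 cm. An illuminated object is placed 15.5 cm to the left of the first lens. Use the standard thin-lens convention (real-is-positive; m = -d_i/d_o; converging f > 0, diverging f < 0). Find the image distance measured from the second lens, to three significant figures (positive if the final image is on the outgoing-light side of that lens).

Applying the thin-lens equation to the first lens, 1/4.5 = 1/15.5 + 1/d_i1, which gives d_i1 = 6.341 cm.
That image sits 9.659 cm in front of the second lens, so d_o2 = 9.659 cm.
Applying the thin-lens equation again with f_2 = 10.5 cm and d_o2 = 9.659 cm gives d_i2 = -120.608 cm.

-121 cm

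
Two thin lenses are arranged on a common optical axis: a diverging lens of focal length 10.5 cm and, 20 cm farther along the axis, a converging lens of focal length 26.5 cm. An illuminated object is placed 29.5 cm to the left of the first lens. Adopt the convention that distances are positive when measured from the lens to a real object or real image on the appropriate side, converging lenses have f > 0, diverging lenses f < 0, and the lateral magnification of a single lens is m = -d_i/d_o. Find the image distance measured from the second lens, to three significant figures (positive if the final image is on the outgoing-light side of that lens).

Lens 1: 1/d_i1 = 1/f_1 - 1/d_o1 = 1/(-10.5) - 1/29.5 = -0.12914 cm^-1, so d_i1 = -7.744 cm.
The intermediate image is virtual, 7.744 cm to the left of lens 1, so d_o2 = L - d_i1 = 20 - (-7.744) = 27.744 cm.
Lens 2: 1/d_i2 = 1/f_2 - 1/d_o2 = 1/26.5 - 1/(27.744) = 0.00169 cm^-1, so d_i2 = 591.123 cm.

591 cm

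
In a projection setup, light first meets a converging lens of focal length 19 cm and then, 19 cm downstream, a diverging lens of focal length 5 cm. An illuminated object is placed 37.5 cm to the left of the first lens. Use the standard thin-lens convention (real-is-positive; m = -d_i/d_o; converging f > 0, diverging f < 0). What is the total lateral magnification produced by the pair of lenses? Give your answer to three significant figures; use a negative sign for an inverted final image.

First lens: d_i1 = 1/(1/19 - 1/37.5) = 38.514 cm.
m_1 = -(38.514)/37.5 = -1.0270.
Since 38.514 cm > 19 cm, the first image lies past the second lens and serves as a virtual object: d_o2 = L - d_i1 = -19.514 cm.
Second lens: d_i2 = 1/(1/(-5) - 1/(-19.514)) = -6.723 cm.
m_2 = -(-6.723)/(-19.514) = -0.3445.
The system's lateral magnification is m_1 m_2 = (-1.0270)(-0.3445) = 0.3538.

0.354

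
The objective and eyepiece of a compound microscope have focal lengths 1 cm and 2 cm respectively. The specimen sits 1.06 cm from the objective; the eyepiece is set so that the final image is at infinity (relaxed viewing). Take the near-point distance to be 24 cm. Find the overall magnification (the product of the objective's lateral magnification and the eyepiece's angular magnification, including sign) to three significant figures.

Objective: 1/d_i = 1/f_obj - 1/d_o = 1/1 - 1/1.06 = 0.05660 cm^-1, so d_i = 17.667 cm.
m_obj = -d_i/d_o = -17.667/1.06 = -16.667.
Eyepiece angular magnification (image at infinity): M_eye = D/f_e = 24/2 = 12.000.
Overall M = m_obj x M_eye = (-16.667)(12.000) = -200.00.

-200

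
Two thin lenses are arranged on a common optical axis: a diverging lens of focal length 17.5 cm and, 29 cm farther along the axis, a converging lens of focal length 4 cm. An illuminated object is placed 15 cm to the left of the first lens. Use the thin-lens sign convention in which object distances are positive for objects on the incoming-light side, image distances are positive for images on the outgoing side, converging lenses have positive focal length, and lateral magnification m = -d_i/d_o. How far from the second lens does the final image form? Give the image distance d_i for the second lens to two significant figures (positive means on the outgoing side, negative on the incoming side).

4.5 cm

Lens 1: 1/d_i1 = 1/f_1 - 1/d_o1 = 1/(-17.5) - 1/15 = -0.12381 cm^-1, so d_i1 = -8.077 cm.
The intermediate image is virtual, 8.077 cm to the left of lens 1, so d_o2 = L - d_i1 = 29 - (-8.077) = 37.077 cm.
Lens 2: 1/d_i2 = 1/f_2 - 1/d_o2 = 1/4 - 1/(37.077) = 0.22303 cm^-1, so d_i2 = 4.484 cm.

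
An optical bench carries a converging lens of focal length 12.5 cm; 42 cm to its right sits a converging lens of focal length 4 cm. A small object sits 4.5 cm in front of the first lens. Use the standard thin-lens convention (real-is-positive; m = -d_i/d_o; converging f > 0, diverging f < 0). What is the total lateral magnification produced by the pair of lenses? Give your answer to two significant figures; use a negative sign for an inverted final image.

-0.14

First lens: d_i1 = 1/(1/12.5 - 1/4.5) = -7.031 cm.
m_1 = -(-7.031)/4.5 = 1.5625.
With d_i1 < 0 the first image is virtual and lies on the object side; the object distance for lens 2 is d_o2 = 42 - (-7.031) = 49.031 cm.
Second lens: d_i2 = 1/(1/4 - 1/(49.031)) = 4.355 cm.
m_2 = -(4.355)/(49.031) = -0.0888.
Total m = m_1 x m_2 = (1.5625)(-0.0888) = -0.1388.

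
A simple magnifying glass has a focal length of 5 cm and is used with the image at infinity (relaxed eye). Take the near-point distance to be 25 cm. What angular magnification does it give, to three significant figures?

M = D/f = 25/5 = 5.000.

5.00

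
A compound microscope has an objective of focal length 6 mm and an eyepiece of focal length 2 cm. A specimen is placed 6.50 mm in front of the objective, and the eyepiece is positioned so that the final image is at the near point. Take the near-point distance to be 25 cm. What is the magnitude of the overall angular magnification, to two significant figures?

Convert to cm: f_obj = 6 mm = 0.6 cm; d_o = 6.50 mm = 0.65 cm.
Objective: 1/d_i = 1/f_obj - 1/d_o = 1/0.6 - 1/0.65 = 0.12821 cm^-1, so d_i = 7.800 cm.
m_obj = -d_i/d_o = -7.800/0.65 = -12.000.
Eyepiece angular magnification (image at near point): M_eye = 1 + D/f_e = 1 + 25/2 = 13.500.
Overall M = m_obj x M_eye = (-12.000)(13.500) = -162.00.
|M| = 162.00.

160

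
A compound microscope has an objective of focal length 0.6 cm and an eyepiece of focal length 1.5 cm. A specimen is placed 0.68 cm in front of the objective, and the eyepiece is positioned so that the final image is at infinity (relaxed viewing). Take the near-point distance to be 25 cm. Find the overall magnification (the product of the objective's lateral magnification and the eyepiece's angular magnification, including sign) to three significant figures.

Objective: 1/d_i = 1/f_obj - 1/d_o = 1/0.6 - 1/0.68 = 0.19608 cm^-1, so d_i = 5.100 cm.
m_obj = -d_i/d_o = -5.100/0.68 = -7.500.
Eyepiece angular magnification (image at infinity): M_eye = D/f_e = 25/1.5 = 16.667.
Overall M = m_obj x M_eye = (-7.500)(16.667) = -125.00.

-125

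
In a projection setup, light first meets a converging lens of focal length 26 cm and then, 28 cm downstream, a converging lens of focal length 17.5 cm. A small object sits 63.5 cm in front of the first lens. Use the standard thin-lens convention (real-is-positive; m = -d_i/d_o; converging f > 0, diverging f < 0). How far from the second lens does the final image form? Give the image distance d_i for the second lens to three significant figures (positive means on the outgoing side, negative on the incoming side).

8.37 cm

First lens: d_i1 = 1/(1/26 - 1/63.5) = 44.027 cm.
Since 44.027 cm > 28 cm, the first image lies past the second lens and serves as a virtual object: d_o2 = L - d_i1 = -16.027 cm.
Second lens: d_i2 = 1/(1/17.5 - 1/(-16.027)) = 8.365 cm.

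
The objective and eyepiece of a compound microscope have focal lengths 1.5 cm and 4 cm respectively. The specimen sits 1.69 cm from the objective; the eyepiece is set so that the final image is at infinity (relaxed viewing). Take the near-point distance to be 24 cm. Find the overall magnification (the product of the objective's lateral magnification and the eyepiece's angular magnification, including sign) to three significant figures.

Objective: 1/d_i = 1/f_obj - 1/d_o = 1/1.5 - 1/1.69 = 0.07495 cm^-1, so d_i = 13.342 cm.
m_obj = -d_i/d_o = -13.342/1.69 = -7.895.
Eyepiece angular magnification (image at infinity): M_eye = D/f_e = 24/4 = 6.000.
Overall M = m_obj x M_eye = (-7.895)(6.000) = -47.37.

-47.4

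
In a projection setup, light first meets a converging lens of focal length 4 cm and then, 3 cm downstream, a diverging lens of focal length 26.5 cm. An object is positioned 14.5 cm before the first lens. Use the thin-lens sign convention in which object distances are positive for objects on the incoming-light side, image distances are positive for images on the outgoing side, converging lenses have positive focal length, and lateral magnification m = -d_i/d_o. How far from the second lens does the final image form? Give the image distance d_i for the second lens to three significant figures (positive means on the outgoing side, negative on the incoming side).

2.79 cm

Lens 1: 1/d_i1 = 1/f_1 - 1/d_o1 = 1/4 - 1/14.5 = 0.18103 cm^-1, so d_i1 = 5.524 cm.
This image would form 5.524 cm past lens 1, i.e. 2.524 cm beyond lens 2, so it is a virtual object for lens 2: d_o2 = 3 - 5.524 = -2.524 cm.
Lens 2: 1/d_i2 = 1/f_2 - 1/d_o2 = 1/(-26.5) - 1/(-2.524) = 0.35849 cm^-1, so d_i2 = 2.789 cm.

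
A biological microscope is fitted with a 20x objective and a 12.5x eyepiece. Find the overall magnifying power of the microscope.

The overall magnification of a compound microscope is the product of the objective and eyepiece magnifications:
M = M_obj x M_eye = 20 x 12.5 = 250.

250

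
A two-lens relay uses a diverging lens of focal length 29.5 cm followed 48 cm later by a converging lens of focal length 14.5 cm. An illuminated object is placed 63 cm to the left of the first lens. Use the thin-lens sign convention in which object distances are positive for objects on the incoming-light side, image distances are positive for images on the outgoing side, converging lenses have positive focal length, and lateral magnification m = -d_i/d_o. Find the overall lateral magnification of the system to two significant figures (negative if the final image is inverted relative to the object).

-0.086

Lens 1: 1/d_i1 = 1/f_1 - 1/d_o1 = 1/(-29.5) - 1/63 = -0.04977 cm^-1, so d_i1 = -20.092 cm.
m_1 = -(-20.092)/63 = 0.3189.
The intermediate image is virtual, 20.092 cm to the left of lens 1, so d_o2 = L - d_i1 = 48 - (-20.092) = 68.092 cm.
Lens 2: 1/d_i2 = 1/f_2 - 1/d_o2 = 1/14.5 - 1/(68.092) = 0.05428 cm^-1, so d_i2 = 18.423 cm.
m_2 = -(18.423)/(68.092) = -0.2706.
Total m = m_1 x m_2 = (0.3189)(-0.2706) = -0.0863.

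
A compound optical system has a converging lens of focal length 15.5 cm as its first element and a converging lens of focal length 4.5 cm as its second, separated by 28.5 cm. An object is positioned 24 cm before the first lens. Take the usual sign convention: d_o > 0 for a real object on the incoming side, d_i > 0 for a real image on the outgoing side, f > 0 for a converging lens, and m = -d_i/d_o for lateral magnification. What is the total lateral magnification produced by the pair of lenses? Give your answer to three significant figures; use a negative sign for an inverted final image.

Lens 1: 1/d_i1 = 1/f_1 - 1/d_o1 = 1/15.5 - 1/24 = 0.02285 cm^-1, so d_i1 = 43.765 cm.
m_1 = -(43.765)/24 = -1.8235.
Since 43.765 cm > 28.5 cm, the first image lies past the second lens and serves as a virtual object: d_o2 = L - d_i1 = -15.265 cm.
Lens 2: 1/d_i2 = 1/f_2 - 1/d_o2 = 1/4.5 - 1/(-15.265) = 0.28773 cm^-1, so d_i2 = 3.475 cm.
m_2 = -(3.475)/(-15.265) = 0.2277.
The system's lateral magnification is m_1 m_2 = (-1.8235)(0.2277) = -0.4152.

-0.415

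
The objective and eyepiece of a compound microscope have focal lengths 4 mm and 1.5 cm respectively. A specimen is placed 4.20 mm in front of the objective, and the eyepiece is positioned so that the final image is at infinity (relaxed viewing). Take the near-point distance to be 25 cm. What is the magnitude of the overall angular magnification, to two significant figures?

Convert to cm: f_obj = 4 mm = 0.4 cm; d_o = 4.20 mm = 0.42 cm.
Objective: 1/d_i = 1/f_obj - 1/d_o = 1/0.4 - 1/0.42 = 0.11905 cm^-1, so d_i = 8.400 cm.
m_obj = -d_i/d_o = -8.400/0.42 = -20.000.
Eyepiece angular magnification (image at infinity): M_eye = D/f_e = 25/1.5 = 16.667.
Overall M = m_obj x M_eye = (-20.000)(16.667) = -333.33.
|M| = 333.33.

330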